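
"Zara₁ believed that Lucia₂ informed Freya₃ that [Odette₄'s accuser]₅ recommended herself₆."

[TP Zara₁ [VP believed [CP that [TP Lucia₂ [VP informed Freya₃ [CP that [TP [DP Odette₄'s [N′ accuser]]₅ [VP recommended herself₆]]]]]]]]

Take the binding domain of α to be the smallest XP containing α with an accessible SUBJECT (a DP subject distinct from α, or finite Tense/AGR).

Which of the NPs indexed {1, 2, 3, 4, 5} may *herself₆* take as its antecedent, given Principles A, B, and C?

*herself* is an anaphor, so Principle A applies: it must be bound in its binding domain.
Binding domain of *herself₆*: the embedded TP, whose subject is [Odette₄'s accuser]₅.
*Zara₁* c-commands the anaphor but is outside its binding domain → cannot satisfy Principle A.
*Lucia₂* c-commands the anaphor but is outside its binding domain → cannot satisfy Principle A.
*Freya₃* c-commands the anaphor but is outside its binding domain → cannot satisfy Principle A.
*Odette₄* does not c-command the anaphor → cannot bind it.
*[Odette₄'s accuser]₅* c-commands the anaphor within its binding domain → licit binder.

{5}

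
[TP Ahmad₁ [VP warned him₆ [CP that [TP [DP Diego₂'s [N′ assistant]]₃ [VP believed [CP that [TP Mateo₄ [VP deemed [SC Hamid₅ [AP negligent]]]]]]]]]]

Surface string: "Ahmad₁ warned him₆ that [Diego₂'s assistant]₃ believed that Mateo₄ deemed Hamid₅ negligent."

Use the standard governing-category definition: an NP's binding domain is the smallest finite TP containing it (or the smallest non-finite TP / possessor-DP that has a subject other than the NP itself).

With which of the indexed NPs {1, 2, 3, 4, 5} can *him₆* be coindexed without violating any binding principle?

*him* is a pronoun, so Principle B applies: it must be free in its binding domain.
Binding domain of *him₆*: the matrix TP, whose subject is Ahmad₁.
*Ahmad₁* c-commands the pronoun within its binding domain → coindexation would violate Principle B.
*Diego₂*: the pronoun c-commands this R-expression → coindexation would violate Principle C on *Diego₂*.
*[Diego₂'s assistant]₃*: the pronoun c-commands this R-expression → coindexation would violate Principle C on *[Diego₂'s assistant]₃*.
*Mateo₄*: the pronoun c-commands this R-expression → coindexation would violate Principle C on *Mateo₄*.
*Hamid₅*: the pronoun c-commands this R-expression → coindexation would violate Principle C on *Hamid₅*.

none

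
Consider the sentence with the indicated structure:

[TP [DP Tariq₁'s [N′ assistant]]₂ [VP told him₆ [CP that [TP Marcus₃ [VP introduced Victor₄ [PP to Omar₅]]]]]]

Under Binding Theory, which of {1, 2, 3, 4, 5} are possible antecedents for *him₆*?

*him* is a pronoun, so Principle B applies: it must be free in its binding domain.
Binding domain of *him₆*: the matrix TP, whose subject is [Tariq₁'s assistant]₂.
*Tariq₁* and the pronoun do not c-command one another → neither Principle B nor Principle C is at stake; coindexation permitted.
*[Tariq₁'s assistant]₂* c-commands the pronoun within its binding domain → coindexation would violate Principle B.
*Marcus₃*: the pronoun c-commands this R-expression → coindexation would violate Principle C on *Marcus₃*.
*Victor₄*: the pronoun c-commands this R-expression → coindexation would violate Principle C on *Victor₄*.
*Omar₅*: the pronoun c-commands this R-expression → coindexation would violate Principle C on *Omar₅*.

{1}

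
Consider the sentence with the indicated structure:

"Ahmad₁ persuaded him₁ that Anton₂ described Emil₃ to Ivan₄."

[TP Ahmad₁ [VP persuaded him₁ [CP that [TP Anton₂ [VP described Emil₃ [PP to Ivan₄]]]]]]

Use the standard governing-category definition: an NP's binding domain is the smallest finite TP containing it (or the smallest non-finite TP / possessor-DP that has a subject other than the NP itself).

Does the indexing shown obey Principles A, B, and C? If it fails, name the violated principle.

Principle B

The two coindexed NPs are *Ahmad₁* and *him₁*.
*him₁* is a pronoun. Its binding domain is the matrix TP, whose subject is Ahmad₁.
*Ahmad₁* c-commands it within that domain and carries the same index.
The pronoun is locally bound → Principle B violation.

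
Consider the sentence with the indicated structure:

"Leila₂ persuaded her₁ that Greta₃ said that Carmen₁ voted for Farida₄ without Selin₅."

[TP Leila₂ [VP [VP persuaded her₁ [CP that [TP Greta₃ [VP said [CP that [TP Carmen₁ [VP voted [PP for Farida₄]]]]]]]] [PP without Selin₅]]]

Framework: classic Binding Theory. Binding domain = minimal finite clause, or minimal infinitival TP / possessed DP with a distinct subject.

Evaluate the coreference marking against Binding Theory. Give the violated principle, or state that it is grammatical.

The two coindexed NPs are *her₁* and *Carmen₁*.
*Carmen₁* is an R-expression. Principle C requires it to be free everywhere.
*her₁* c-commands it and carries the same index.
The R-expression is bound → Principle C violation.

Principle C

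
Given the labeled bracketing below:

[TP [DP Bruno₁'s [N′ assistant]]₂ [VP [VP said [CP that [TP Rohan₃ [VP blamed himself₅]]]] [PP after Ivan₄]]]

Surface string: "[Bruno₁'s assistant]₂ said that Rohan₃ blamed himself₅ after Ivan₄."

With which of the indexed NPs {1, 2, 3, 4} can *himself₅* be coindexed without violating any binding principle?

{3}

*himself* is an anaphor, so Principle A applies: it must be bound in its binding domain.
Binding domain of *himself₅*: the embedded TP, whose subject is Rohan₃.
*Bruno₁* does not c-command the anaphor → cannot bind it.
*[Bruno₁'s assistant]₂* c-commands the anaphor but is outside its binding domain → cannot satisfy Principle A.
*Rohan₃* c-commands the anaphor within its binding domain → licit binder.
*Ivan₄* does not c-command the anaphor → cannot bind it.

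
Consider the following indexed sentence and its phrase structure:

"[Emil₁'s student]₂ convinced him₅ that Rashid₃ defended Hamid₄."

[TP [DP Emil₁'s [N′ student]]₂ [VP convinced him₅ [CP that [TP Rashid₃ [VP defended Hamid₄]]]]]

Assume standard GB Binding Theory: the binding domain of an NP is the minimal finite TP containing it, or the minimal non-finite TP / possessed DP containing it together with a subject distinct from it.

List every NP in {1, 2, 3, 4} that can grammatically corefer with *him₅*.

*him* is a pronoun, so Principle B applies: it must be free in its binding domain.
Binding domain of *him₅*: the matrix TP, whose subject is [Emil₁'s student]₂.
*Emil₁* and the pronoun do not c-command one another → neither Principle B nor Principle C is at stake; coindexation permitted.
*[Emil₁'s student]₂* c-commands the pronoun within its binding domain → coindexation would violate Principle B.
*Rashid₃*: the pronoun c-commands this R-expression → coindexation would violate Principle C on *Rashid₃*.
*Hamid₄*: the pronoun c-commands this R-expression → coindexation would violate Principle C on *Hamid₄*.

{1}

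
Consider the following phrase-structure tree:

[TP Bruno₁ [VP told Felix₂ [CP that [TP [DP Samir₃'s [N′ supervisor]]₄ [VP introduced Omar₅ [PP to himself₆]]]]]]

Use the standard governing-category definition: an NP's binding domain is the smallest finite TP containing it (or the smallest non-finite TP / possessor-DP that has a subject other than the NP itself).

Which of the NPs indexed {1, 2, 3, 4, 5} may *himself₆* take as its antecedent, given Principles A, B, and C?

*himself* is an anaphor, so Principle A applies: it must be bound in its binding domain.
Binding domain of *himself₆*: the embedded TP, whose subject is [Samir₃'s supervisor]₄.
*Bruno₁* c-commands the anaphor but is outside its binding domain → cannot satisfy Principle A.
*Felix₂* c-commands the anaphor but is outside its binding domain → cannot satisfy Principle A.
*Samir₃* does not c-command the anaphor → cannot bind it.
*[Samir₃'s supervisor]₄* c-commands the anaphor within its binding domain → licit binder.
*Omar₅* c-commands the anaphor within its binding domain → licit binder.

{4, 5}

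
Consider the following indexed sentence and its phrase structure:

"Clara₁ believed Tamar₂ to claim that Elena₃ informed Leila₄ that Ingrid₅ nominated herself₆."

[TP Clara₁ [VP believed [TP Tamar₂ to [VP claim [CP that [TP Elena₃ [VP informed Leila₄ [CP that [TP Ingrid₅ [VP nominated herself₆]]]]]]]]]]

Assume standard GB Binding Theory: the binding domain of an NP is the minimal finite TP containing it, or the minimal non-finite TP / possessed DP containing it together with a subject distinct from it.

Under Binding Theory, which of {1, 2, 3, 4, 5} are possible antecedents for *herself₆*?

*herself* is an anaphor, so Principle A applies: it must be bound in its binding domain.
Binding domain of *herself₆*: the embedded TP, whose subject is Ingrid₅.
*Clara₁* c-commands the anaphor but is outside its binding domain → cannot satisfy Principle A.
*Tamar₂* c-commands the anaphor but is outside its binding domain → cannot satisfy Principle A.
*Elena₃* c-commands the anaphor but is outside its binding domain → cannot satisfy Principle A.
*Leila₄* c-commands the anaphor but is outside its binding domain → cannot satisfy Principle A.
*Ingrid₅* c-commands the anaphor within its binding domain → licit binder.

{5}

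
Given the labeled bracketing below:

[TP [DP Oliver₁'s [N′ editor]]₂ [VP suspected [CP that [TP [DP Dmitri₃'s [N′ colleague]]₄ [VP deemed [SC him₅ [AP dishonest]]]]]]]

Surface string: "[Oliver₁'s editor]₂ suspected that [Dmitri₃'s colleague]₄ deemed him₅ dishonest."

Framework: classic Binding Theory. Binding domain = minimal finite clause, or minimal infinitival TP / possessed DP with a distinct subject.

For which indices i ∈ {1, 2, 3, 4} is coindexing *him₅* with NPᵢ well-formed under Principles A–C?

{1, 2, 3}

*him* is a pronoun, so Principle B applies: it must be free in its binding domain.
Binding domain of *him₅*: the embedded TP, whose subject is [Dmitri₃'s colleague]₄.
*Oliver₁* and the pronoun do not c-command one another → neither Principle B nor Principle C is at stake; coindexation permitted.
*[Oliver₁'s editor]₂* c-commands the pronoun but from outside its binding domain, and is not c-commanded by it → coindexation permitted.
*Dmitri₃* and the pronoun do not c-command one another → neither Principle B nor Principle C is at stake; coindexation permitted.
*[Dmitri₃'s colleague]₄* c-commands the pronoun within its binding domain → coindexation would violate Principle B.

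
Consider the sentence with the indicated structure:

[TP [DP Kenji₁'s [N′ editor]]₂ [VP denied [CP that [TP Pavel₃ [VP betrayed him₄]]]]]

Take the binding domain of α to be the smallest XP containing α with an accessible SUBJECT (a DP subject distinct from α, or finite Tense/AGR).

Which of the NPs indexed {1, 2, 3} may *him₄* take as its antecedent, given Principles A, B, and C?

{1, 2}

*him* is a pronoun, so Principle B applies: it must be free in its binding domain.
Binding domain of *him₄*: the embedded TP, whose subject is Pavel₃.
*Kenji₁* and the pronoun do not c-command one another → neither Principle B nor Principle C is at stake; coindexation permitted.
*[Kenji₁'s editor]₂* c-commands the pronoun but from outside its binding domain, and is not c-commanded by it → coindexation permitted.
*Pavel₃* c-commands the pronoun within its binding domain → coindexation would violate Principle B.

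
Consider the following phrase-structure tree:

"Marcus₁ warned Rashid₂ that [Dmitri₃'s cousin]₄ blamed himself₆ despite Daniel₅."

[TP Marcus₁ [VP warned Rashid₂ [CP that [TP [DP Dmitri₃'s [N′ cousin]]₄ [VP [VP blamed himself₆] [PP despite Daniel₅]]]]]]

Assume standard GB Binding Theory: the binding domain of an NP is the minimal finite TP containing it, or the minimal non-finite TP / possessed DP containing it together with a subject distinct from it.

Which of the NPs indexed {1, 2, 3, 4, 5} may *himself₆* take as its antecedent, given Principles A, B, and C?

{4}

*himself* is an anaphor, so Principle A applies: it must be bound in its binding domain.
Binding domain of *himself₆*: the embedded TP, whose subject is [Dmitri₃'s cousin]₄.
*Marcus₁* c-commands the anaphor but is outside its binding domain → cannot satisfy Principle A.
*Rashid₂* c-commands the anaphor but is outside its binding domain → cannot satisfy Principle A.
*Dmitri₃* does not c-command the anaphor → cannot bind it.
*[Dmitri₃'s cousin]₄* c-commands the anaphor within its binding domain → licit binder.
*Daniel₅* does not c-command the anaphor → cannot bind it.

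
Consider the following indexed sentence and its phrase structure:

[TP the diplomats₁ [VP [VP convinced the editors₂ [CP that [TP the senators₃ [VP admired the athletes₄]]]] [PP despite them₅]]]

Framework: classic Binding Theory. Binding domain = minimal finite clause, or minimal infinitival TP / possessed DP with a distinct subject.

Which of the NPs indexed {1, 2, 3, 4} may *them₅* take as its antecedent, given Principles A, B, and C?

*them* is a pronoun, so Principle B applies: it must be free in its binding domain.
Binding domain of *them₅*: the matrix TP, whose subject is the diplomats₁.
*the diplomats₁* c-commands the pronoun within its binding domain → coindexation would violate Principle B.
*the editors₂* and the pronoun do not c-command one another → neither Principle B nor Principle C is at stake; coindexation permitted.
*the senators₃* and the pronoun do not c-command one another → neither Principle B nor Principle C is at stake; coindexation permitted.
*the athletes₄* and the pronoun do not c-command one another → neither Principle B nor Principle C is at stake; coindexation permitted.

{2, 3, 4}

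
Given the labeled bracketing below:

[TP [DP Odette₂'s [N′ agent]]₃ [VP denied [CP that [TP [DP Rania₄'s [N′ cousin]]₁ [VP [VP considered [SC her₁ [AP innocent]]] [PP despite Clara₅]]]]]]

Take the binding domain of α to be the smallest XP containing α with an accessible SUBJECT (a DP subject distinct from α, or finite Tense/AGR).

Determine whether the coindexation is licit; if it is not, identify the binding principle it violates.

The two coindexed NPs are *[Rania₄'s cousin]₁* and *her₁*.
*her₁* is a pronoun. Its binding domain is the embedded TP, whose subject is [Rania₄'s cousin]₁.
*[Rania₄'s cousin]₁* c-commands it within that domain and carries the same index.
The pronoun is locally bound → Principle B violation.

Principle B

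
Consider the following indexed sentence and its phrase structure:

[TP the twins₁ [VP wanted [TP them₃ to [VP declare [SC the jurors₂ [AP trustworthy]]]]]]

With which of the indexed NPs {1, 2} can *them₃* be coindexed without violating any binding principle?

none

*them* is a pronoun, so Principle B applies: it must be free in its binding domain.
Binding domain of *them₃*: the matrix TP, whose subject is the twins₁.
*the twins₁* c-commands the pronoun within its binding domain → coindexation would violate Principle B.
*the jurors₂*: the pronoun c-commands this R-expression → coindexation would violate Principle C on *the jurors₂*.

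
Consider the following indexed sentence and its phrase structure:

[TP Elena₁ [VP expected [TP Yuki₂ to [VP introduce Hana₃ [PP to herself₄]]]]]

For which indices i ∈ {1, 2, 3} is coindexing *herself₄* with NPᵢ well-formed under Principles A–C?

{2, 3}

*herself* is an anaphor, so Principle A applies: it must be bound in its binding domain.
Binding domain of *herself₄*: the embedded TP, whose subject is Yuki₂.
*Elena₁* c-commands the anaphor but is outside its binding domain → cannot satisfy Principle A.
*Yuki₂* c-commands the anaphor within its binding domain → licit binder.
*Hana₃* c-commands the anaphor within its binding domain → licit binder.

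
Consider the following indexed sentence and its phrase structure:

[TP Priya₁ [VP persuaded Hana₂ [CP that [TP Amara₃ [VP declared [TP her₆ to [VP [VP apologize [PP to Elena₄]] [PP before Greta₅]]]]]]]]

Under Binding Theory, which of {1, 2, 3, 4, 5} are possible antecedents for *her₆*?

*her* is a pronoun, so Principle B applies: it must be free in its binding domain.
Binding domain of *her₆*: the embedded TP, whose subject is Amara₃.
*Priya₁* c-commands the pronoun but from outside its binding domain, and is not c-commanded by it → coindexation permitted.
*Hana₂* c-commands the pronoun but from outside its binding domain, and is not c-commanded by it → coindexation permitted.
*Amara₃* c-commands the pronoun within its binding domain → coindexation would violate Principle B.
*Elena₄*: the pronoun c-commands this R-expression → coindexation would violate Principle C on *Elena₄*.
*Greta₅*: the pronoun c-commands this R-expression → coindexation would violate Principle C on *Greta₅*.

{1, 2}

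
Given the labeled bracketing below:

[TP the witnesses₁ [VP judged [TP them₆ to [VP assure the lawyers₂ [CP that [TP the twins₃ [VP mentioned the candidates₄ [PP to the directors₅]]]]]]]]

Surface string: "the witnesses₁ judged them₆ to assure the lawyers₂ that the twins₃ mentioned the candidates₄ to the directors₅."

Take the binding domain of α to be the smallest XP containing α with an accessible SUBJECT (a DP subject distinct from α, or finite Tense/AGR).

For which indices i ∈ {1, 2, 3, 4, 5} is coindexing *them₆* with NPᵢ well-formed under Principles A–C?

*them* is a pronoun, so Principle B applies: it must be free in its binding domain.
Binding domain of *them₆*: the matrix TP, whose subject is the witnesses₁.
*the witnesses₁* c-commands the pronoun within its binding domain → coindexation would violate Principle B.
*the lawyers₂*: the pronoun c-commands this R-expression → coindexation would violate Principle C on *the lawyers₂*.
*the twins₃*: the pronoun c-commands this R-expression → coindexation would violate Principle C on *the twins₃*.
*the candidates₄*: the pronoun c-commands this R-expression → coindexation would violate Principle C on *the candidates₄*.
*the directors₅*: the pronoun c-commands this R-expression → coindexation would violate Principle C on *the directors₅*.

none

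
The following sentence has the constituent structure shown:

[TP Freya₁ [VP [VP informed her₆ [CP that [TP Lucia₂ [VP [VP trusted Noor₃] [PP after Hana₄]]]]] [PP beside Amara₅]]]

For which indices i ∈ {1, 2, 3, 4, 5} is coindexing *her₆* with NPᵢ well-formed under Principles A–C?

*her* is a pronoun, so Principle B applies: it must be free in its binding domain.
Binding domain of *her₆*: the matrix TP, whose subject is Freya₁.
*Freya₁* c-commands the pronoun within its binding domain → coindexation would violate Principle B.
*Lucia₂*: the pronoun c-commands this R-expression → coindexation would violate Principle C on *Lucia₂*.
*Noor₃*: the pronoun c-commands this R-expression → coindexation would violate Principle C on *Noor₃*.
*Hana₄*: the pronoun c-commands this R-expression → coindexation would violate Principle C on *Hana₄*.
*Amara₅* and the pronoun do not c-command one another → neither Principle B nor Principle C is at stake; coindexation permitted.

{5}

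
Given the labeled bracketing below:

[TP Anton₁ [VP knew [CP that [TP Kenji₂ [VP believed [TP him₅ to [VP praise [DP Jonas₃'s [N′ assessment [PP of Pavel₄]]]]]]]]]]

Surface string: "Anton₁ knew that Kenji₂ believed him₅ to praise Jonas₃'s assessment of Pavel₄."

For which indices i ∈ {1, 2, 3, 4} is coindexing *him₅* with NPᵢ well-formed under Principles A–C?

{1}

*him* is a pronoun, so Principle B applies: it must be free in its binding domain.
Binding domain of *him₅*: the embedded TP, whose subject is Kenji₂.
*Anton₁* c-commands the pronoun but from outside its binding domain, and is not c-commanded by it → coindexation permitted.
*Kenji₂* c-commands the pronoun within its binding domain → coindexation would violate Principle B.
*Jonas₃*: the pronoun c-commands this R-expression → coindexation would violate Principle C on *Jonas₃*.
*Pavel₄*: the pronoun c-commands this R-expression → coindexation would violate Principle C on *Pavel₄*.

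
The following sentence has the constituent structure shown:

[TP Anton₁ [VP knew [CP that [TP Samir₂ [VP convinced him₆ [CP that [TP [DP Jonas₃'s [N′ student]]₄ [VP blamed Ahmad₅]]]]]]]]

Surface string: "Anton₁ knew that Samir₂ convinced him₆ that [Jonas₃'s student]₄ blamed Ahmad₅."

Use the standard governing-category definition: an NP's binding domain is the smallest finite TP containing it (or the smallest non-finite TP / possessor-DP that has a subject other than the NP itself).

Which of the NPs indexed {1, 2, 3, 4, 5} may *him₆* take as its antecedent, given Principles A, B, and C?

{1}

*him* is a pronoun, so Principle B applies: it must be free in its binding domain.
Binding domain of *him₆*: the embedded TP, whose subject is Samir₂.
*Anton₁* c-commands the pronoun but from outside its binding domain, and is not c-commanded by it → coindexation permitted.
*Samir₂* c-commands the pronoun within its binding domain → coindexation would violate Principle B.
*Jonas₃*: the pronoun c-commands this R-expression → coindexation would violate Principle C on *Jonas₃*.
*[Jonas₃'s student]₄*: the pronoun c-commands this R-expression → coindexation would violate Principle C on *[Jonas₃'s student]₄*.
*Ahmad₅*: the pronoun c-commands this R-expression → coindexation would violate Principle C on *Ahmad₅*.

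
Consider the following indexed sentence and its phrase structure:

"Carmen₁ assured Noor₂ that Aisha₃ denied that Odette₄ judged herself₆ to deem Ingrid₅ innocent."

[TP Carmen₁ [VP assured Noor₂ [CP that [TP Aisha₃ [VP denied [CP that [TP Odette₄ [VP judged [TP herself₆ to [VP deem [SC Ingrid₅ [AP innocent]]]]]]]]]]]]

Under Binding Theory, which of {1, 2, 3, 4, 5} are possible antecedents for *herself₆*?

{4}

*herself* is an anaphor, so Principle A applies: it must be bound in its binding domain.
Binding domain of *herself₆*: the embedded TP, whose subject is Odette₄.
*Carmen₁* c-commands the anaphor but is outside its binding domain → cannot satisfy Principle A.
*Noor₂* c-commands the anaphor but is outside its binding domain → cannot satisfy Principle A.
*Aisha₃* c-commands the anaphor but is outside its binding domain → cannot satisfy Principle A.
*Odette₄* c-commands the anaphor within its binding domain → licit binder.
*Ingrid₅* does not c-command the anaphor → cannot bind it.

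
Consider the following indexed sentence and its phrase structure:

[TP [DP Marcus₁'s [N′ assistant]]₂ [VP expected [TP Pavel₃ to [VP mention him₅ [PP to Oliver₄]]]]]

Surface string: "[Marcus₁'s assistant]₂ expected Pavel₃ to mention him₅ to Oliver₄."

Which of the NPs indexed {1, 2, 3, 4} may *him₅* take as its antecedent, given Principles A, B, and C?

{1, 2}

*him* is a pronoun, so Principle B applies: it must be free in its binding domain.
Binding domain of *him₅*: the embedded TP, whose subject is Pavel₃.
*Marcus₁* and the pronoun do not c-command one another → neither Principle B nor Principle C is at stake; coindexation permitted.
*[Marcus₁'s assistant]₂* c-commands the pronoun but from outside its binding domain, and is not c-commanded by it → coindexation permitted.
*Pavel₃* c-commands the pronoun within its binding domain → coindexation would violate Principle B.
*Oliver₄*: the pronoun c-commands this R-expression → coindexation would violate Principle C on *Oliver₄*.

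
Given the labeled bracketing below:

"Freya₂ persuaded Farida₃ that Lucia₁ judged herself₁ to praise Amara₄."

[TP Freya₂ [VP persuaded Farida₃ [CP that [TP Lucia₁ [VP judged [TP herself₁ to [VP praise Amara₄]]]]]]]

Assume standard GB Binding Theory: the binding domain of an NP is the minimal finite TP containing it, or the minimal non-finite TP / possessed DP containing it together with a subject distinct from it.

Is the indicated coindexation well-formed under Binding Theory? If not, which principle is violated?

The two coindexed NPs are *Lucia₁* and *herself₁*.
*herself₁* is an anaphor; its binding domain is the embedded TP, whose subject is Lucia₁. *Lucia₁* c-commands it within that domain and shares its index, so Principle A is satisfied.
*Lucia₁* is an R-expression; *herself₁* does not c-command it, and no other NP shares its index, so Principle C is satisfied.
All principles are respected.

grammatical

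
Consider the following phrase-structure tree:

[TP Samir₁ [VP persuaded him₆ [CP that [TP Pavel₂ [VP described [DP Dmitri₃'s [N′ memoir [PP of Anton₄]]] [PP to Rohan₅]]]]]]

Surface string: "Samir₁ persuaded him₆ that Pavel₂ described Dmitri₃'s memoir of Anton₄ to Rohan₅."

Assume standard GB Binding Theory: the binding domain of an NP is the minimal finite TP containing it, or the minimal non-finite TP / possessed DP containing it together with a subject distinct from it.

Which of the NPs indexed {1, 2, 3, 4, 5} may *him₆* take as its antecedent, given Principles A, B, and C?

*him* is a pronoun, so Principle B applies: it must be free in its binding domain.
Binding domain of *him₆*: the matrix TP, whose subject is Samir₁.
*Samir₁* c-commands the pronoun within its binding domain → coindexation would violate Principle B.
*Pavel₂*: the pronoun c-commands this R-expression → coindexation would violate Principle C on *Pavel₂*.
*Dmitri₃*: the pronoun c-commands this R-expression → coindexation would violate Principle C on *Dmitri₃*.
*Anton₄*: the pronoun c-commands this R-expression → coindexation would violate Principle C on *Anton₄*.
*Rohan₅*: the pronoun c-commands this R-expression → coindexation would violate Principle C on *Rohan₅*.

none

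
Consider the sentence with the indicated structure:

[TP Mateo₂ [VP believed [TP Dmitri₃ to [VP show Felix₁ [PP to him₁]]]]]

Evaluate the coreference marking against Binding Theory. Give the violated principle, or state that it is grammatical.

The two coindexed NPs are *Felix₁* and *him₁*.
*him₁* is a pronoun. Its binding domain is the embedded TP, whose subject is Dmitri₃.
*Felix₁* c-commands it within that domain and carries the same index.
The pronoun is locally bound → Principle B violation.

Principle B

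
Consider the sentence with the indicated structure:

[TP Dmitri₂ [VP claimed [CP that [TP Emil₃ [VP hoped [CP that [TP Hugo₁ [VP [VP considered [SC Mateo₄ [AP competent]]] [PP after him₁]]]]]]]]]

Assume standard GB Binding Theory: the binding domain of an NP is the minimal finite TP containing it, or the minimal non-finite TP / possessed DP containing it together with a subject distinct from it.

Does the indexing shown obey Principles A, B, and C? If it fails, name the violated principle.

Principle B

The two coindexed NPs are *Hugo₁* and *him₁*.
*him₁* is a pronoun. Its binding domain is the embedded TP, whose subject is Hugo₁.
*Hugo₁* c-commands it within that domain and carries the same index.
The pronoun is locally bound → Principle B violation.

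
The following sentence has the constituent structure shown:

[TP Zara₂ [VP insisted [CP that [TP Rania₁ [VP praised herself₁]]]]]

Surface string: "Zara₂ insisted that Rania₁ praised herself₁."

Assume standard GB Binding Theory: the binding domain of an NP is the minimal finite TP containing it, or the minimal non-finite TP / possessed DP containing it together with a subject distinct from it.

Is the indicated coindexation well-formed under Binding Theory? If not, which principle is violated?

grammatical

The two coindexed NPs are *Rania₁* and *herself₁*.
*herself₁* is an anaphor; its binding domain is the embedded TP, whose subject is Rania₁. *Rania₁* c-commands it within that domain and shares its index, so Principle A is satisfied.
*Rania₁* is an R-expression; *herself₁* does not c-command it, and no other NP shares its index, so Principle C is satisfied.
All principles are respected.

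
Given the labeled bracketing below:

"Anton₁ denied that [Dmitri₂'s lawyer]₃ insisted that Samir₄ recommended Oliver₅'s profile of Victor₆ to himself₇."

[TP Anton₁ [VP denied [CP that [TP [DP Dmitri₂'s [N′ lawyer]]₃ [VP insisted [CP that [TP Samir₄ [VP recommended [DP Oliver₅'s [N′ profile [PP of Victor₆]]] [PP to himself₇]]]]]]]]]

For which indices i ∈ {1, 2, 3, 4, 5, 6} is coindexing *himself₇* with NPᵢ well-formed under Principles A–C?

{4}

*himself* is an anaphor, so Principle A applies: it must be bound in its binding domain.
Binding domain of *himself₇*: the embedded TP, whose subject is Samir₄.
*Anton₁* c-commands the anaphor but is outside its binding domain → cannot satisfy Principle A.
*Dmitri₂* does not c-command the anaphor → cannot bind it.
*[Dmitri₂'s lawyer]₃* c-commands the anaphor but is outside its binding domain → cannot satisfy Principle A.
*Samir₄* c-commands the anaphor within its binding domain → licit binder.
*Oliver₅* does not c-command the anaphor → cannot bind it.
*Victor₆* does not c-command the anaphor → cannot bind it.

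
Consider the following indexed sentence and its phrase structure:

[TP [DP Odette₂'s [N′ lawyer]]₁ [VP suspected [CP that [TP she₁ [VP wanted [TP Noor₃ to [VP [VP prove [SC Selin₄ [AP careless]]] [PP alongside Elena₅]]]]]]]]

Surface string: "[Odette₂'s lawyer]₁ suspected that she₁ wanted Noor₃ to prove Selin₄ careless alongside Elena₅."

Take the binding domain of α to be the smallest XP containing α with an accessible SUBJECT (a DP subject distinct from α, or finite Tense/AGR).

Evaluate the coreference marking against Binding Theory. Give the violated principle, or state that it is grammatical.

The two coindexed NPs are *[Odette₂'s lawyer]₁* and *she₁*.
*she₁* is a pronoun; nothing c-commands it within its binding domain (the embedded TP.), so Principle B holds trivially.
*[Odette₂'s lawyer]₁* is an R-expression; *she₁* does not c-command it, and no other NP shares its index, so Principle C is satisfied.
All principles are respected.

grammatical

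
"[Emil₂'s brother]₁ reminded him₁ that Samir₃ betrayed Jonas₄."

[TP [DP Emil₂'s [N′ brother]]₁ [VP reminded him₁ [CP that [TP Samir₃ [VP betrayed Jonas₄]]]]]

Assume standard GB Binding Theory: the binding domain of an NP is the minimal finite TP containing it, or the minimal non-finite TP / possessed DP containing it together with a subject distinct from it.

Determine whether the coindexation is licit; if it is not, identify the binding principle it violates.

Principle B

The two coindexed NPs are *[Emil₂'s brother]₁* and *him₁*.
*him₁* is a pronoun. Its binding domain is the matrix TP, whose subject is [Emil₂'s brother]₁.
*[Emil₂'s brother]₁* c-commands it within that domain and carries the same index.
The pronoun is locally bound → Principle B violation.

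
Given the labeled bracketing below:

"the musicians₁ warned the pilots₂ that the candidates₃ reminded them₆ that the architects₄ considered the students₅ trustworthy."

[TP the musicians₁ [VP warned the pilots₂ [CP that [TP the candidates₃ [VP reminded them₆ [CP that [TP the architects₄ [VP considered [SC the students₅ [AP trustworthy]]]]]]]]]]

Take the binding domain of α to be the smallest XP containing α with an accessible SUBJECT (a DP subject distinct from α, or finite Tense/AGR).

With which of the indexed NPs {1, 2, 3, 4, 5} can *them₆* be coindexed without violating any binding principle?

{1, 2}

*them* is a pronoun, so Principle B applies: it must be free in its binding domain.
Binding domain of *them₆*: the embedded TP, whose subject is the candidates₃.
*the musicians₁* c-commands the pronoun but from outside its binding domain, and is not c-commanded by it → coindexation permitted.
*the pilots₂* c-commands the pronoun but from outside its binding domain, and is not c-commanded by it → coindexation permitted.
*the candidates₃* c-commands the pronoun within its binding domain → coindexation would violate Principle B.
*the architects₄*: the pronoun c-commands this R-expression → coindexation would violate Principle C on *the architects₄*.
*the students₅*: the pronoun c-commands this R-expression → coindexation would violate Principle C on *the students₅*.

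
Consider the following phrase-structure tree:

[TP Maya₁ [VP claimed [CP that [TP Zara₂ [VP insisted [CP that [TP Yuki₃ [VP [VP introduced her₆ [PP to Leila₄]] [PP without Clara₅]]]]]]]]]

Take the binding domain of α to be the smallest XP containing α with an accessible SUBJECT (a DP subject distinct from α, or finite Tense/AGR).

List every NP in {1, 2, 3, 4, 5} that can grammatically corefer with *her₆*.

{1, 2, 5}

*her* is a pronoun, so Principle B applies: it must be free in its binding domain.
Binding domain of *her₆*: the embedded TP, whose subject is Yuki₃.
*Maya₁* c-commands the pronoun but from outside its binding domain, and is not c-commanded by it → coindexation permitted.
*Zara₂* c-commands the pronoun but from outside its binding domain, and is not c-commanded by it → coindexation permitted.
*Yuki₃* c-commands the pronoun within its binding domain → coindexation would violate Principle B.
*Leila₄*: the pronoun c-commands this R-expression → coindexation would violate Principle C on *Leila₄*.
*Clara₅* and the pronoun do not c-command one another → neither Principle B nor Principle C is at stake; coindexation permitted.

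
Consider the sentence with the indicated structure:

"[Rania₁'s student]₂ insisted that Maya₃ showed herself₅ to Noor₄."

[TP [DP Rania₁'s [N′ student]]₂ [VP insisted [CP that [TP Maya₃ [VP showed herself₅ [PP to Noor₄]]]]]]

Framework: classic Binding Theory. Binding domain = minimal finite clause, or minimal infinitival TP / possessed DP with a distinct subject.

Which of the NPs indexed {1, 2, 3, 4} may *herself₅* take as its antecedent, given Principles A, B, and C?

*herself* is an anaphor, so Principle A applies: it must be bound in its binding domain.
Binding domain of *herself₅*: the embedded TP, whose subject is Maya₃.
*Rania₁* does not c-command the anaphor → cannot bind it.
*[Rania₁'s student]₂* c-commands the anaphor but is outside its binding domain → cannot satisfy Principle A.
*Maya₃* c-commands the anaphor within its binding domain → licit binder.
*Noor₄* does not c-command the anaphor → cannot bind it.

{3}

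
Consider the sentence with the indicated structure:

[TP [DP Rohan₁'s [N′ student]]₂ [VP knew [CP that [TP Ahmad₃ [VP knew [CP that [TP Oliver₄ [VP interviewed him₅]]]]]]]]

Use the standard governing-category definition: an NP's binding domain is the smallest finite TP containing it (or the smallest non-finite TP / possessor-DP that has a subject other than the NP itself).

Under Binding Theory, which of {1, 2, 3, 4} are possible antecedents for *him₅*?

*him* is a pronoun, so Principle B applies: it must be free in its binding domain.
Binding domain of *him₅*: the embedded TP, whose subject is Oliver₄.
*Rohan₁* and the pronoun do not c-command one another → neither Principle B nor Principle C is at stake; coindexation permitted.
*[Rohan₁'s student]₂* c-commands the pronoun but from outside its binding domain, and is not c-commanded by it → coindexation permitted.
*Ahmad₃* c-commands the pronoun but from outside its binding domain, and is not c-commanded by it → coindexation permitted.
*Oliver₄* c-commands the pronoun within its binding domain → coindexation would violate Principle B.

{1, 2, 3}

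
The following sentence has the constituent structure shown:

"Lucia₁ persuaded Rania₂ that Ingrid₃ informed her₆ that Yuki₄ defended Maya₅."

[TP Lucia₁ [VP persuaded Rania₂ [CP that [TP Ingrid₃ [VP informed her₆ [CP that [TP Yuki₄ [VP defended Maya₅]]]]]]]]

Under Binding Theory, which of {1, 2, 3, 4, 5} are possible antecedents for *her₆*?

*her* is a pronoun, so Principle B applies: it must be free in its binding domain.
Binding domain of *her₆*: the embedded TP, whose subject is Ingrid₃.
*Lucia₁* c-commands the pronoun but from outside its binding domain, and is not c-commanded by it → coindexation permitted.
*Rania₂* c-commands the pronoun but from outside its binding domain, and is not c-commanded by it → coindexation permitted.
*Ingrid₃* c-commands the pronoun within its binding domain → coindexation would violate Principle B.
*Yuki₄*: the pronoun c-commands this R-expression → coindexation would violate Principle C on *Yuki₄*.
*Maya₅*: the pronoun c-commands this R-expression → coindexation would violate Principle C on *Maya₅*.

{1, 2}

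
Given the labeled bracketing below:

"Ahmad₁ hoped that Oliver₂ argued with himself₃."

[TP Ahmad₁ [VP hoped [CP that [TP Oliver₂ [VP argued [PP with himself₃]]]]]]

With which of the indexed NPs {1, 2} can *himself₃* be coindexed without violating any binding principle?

*himself* is an anaphor, so Principle A applies: it must be bound in its binding domain.
Binding domain of *himself₃*: the embedded TP, whose subject is Oliver₂.
*Ahmad₁* c-commands the anaphor but is outside its binding domain → cannot satisfy Principle A.
*Oliver₂* c-commands the anaphor within its binding domain → licit binder.

{2}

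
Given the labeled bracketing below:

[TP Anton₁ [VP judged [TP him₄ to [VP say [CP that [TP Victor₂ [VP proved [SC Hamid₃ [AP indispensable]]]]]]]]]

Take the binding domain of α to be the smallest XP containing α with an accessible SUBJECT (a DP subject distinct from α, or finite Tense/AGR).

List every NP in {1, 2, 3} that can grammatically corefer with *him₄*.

*him* is a pronoun, so Principle B applies: it must be free in its binding domain.
Binding domain of *him₄*: the matrix TP, whose subject is Anton₁.
*Anton₁* c-commands the pronoun within its binding domain → coindexation would violate Principle B.
*Victor₂*: the pronoun c-commands this R-expression → coindexation would violate Principle C on *Victor₂*.
*Hamid₃*: the pronoun c-commands this R-expression → coindexation would violate Principle C on *Hamid₃*.

none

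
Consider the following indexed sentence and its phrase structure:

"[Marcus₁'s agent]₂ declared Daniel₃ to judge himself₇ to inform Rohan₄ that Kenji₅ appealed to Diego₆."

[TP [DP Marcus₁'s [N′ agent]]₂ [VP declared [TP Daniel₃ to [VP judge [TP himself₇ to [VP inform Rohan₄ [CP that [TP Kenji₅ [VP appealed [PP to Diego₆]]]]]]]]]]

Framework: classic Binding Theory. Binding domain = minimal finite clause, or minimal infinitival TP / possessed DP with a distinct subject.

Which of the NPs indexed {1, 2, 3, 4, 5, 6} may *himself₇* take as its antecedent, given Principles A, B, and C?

{3}

*himself* is an anaphor, so Principle A applies: it must be bound in its binding domain.
Binding domain of *himself₇*: the embedded TP, whose subject is Daniel₃.
*Marcus₁* does not c-command the anaphor → cannot bind it.
*[Marcus₁'s agent]₂* c-commands the anaphor but is outside its binding domain → cannot satisfy Principle A.
*Daniel₃* c-commands the anaphor within its binding domain → licit binder.
*Rohan₄* does not c-command the anaphor → cannot bind it.
*Kenji₅* does not c-command the anaphor → cannot bind it.
*Diego₆* does not c-command the anaphor → cannot bind it.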